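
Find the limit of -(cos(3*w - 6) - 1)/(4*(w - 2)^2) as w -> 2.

Direct substitution gives 0/0.
Apply L'Hôpital: lim (-3*sin(3*w - 6))/(16 - 8*w), still 0/0.
After 2 applications of L'Hôpital's rule the quotient is (-9*cos(3*w - 6))/(-8); substituting w = 2 gives 9/8.

9/8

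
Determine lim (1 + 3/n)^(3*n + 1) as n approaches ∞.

e^(9)

Let L be the limit and take ln: ln L = lim (3n + 1)·ln(1 + 3/n) = lim (3n + 1)·(3/n + O(1/n²)) = 9.
Hence L = e^(9).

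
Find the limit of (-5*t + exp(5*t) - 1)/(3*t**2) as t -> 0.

25/6

Direct substitution gives 0/0.
Apply L'Hôpital: lim (5*e^(5*t) - 5)/(6*t), still 0/0.
After 2 applications of L'Hôpital's rule the quotient is (25*e^(5*t))/(6); substituting t = 0 gives 25/6.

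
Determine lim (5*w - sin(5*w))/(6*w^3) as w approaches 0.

Direct substitution gives 0/0.
Apply L'Hôpital: lim (5 - 5*cos(5*w))/(18*w^2), still 0/0.
Apply L'Hôpital: lim (25*sin(5*w))/(36*w), still 0/0.
After 3 applications of L'Hôpital's rule the quotient is (125*cos(5*w))/(36); substituting w = 0 gives 125/36.

125/36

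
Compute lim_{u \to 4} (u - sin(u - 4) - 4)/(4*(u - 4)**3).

1/24

Direct substitution gives 0/0.
Apply L'Hôpital: lim (1 - cos(u - 4))/(12*(u - 4)^2), still 0/0.
Apply L'Hôpital: lim (sin(u - 4))/(24*u - 96), still 0/0.
After 3 applications of L'Hôpital's rule the quotient is (cos(u - 4))/(24); substituting u = 4 gives 1/24.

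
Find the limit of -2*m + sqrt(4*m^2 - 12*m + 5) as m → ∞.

-3

An ∞ − ∞ form. Rationalising with the conjugate, the difference becomes (-12m + 5) / (√(4*m^2 - 12*m + 5) + 2m).
For large m the denominator behaves like 2·2m, so the quotient tends to -12/4 = -3.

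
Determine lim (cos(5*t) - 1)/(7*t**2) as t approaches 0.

-25/14

Direct substitution gives 0/0.
Apply L'Hôpital: lim (-5*sin(5*t))/(14*t), still 0/0.
After 2 applications of L'Hôpital's rule the quotient is (-25*cos(5*t))/(14); substituting t = 0 gives -25/14.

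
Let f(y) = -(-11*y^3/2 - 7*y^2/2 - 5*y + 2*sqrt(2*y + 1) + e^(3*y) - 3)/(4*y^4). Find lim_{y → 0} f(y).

-17/32

Substitution gives 0/0; apply L'Hôpital's rule 4 times.
After differentiating numerator and denominator 4 times the quotient is (81*e^(3*y) - 30/(2*y + 1)^(7/2))/(-96); at y = 0 this is -17/32.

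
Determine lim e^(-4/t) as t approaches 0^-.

∞

As t → 0⁻, -4/(t) → +∞, so e^(-4/(t)) → ∞.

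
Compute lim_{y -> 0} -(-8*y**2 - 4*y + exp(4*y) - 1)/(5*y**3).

Direct substitution gives 0/0.
Apply L'Hôpital: lim (-16*y + 4*e^(4*y) - 4)/(-15*y^2), still 0/0.
Apply L'Hôpital: lim (16*e^(4*y) - 16)/(-30*y), still 0/0.
After 3 applications of L'Hôpital's rule the quotient is (64*e^(4*y))/(-30); substituting y = 0 gives -32/15.

-32/15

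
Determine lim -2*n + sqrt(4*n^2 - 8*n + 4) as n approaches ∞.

An ∞ − ∞ form. Rationalising with the conjugate, the difference becomes (-8n + 4) / (√(4*n^2 - 8*n + 4) + 2n).
For large n the denominator behaves like 2·2n, so the quotient tends to -8/4 = -2.

-2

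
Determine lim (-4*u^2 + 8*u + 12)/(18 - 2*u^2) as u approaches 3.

4/3

Direct substitution gives 0/0, so factor. Both numerator and denominator have (u - 3) as a factor.
After cancelling, the expression reduces to (-4*u - 4)/(-2*u - 6).
Substituting u = 3 gives 4/3.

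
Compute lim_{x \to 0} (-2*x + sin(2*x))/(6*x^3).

-2/9

Direct substitution gives 0/0.
Apply L'Hôpital: lim (2*cos(2*x) - 2)/(18*x^2), still 0/0.
Apply L'Hôpital: lim (-4*sin(2*x))/(36*x), still 0/0.
After 3 applications of L'Hôpital's rule the quotient is (-8*cos(2*x))/(36); substituting x = 0 gives -2/9.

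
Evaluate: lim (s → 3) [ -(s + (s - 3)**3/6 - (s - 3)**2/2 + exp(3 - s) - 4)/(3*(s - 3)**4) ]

Direct substitution gives 0/0.
Apply L'Hôpital: lim (-s + (s - 3)^2/2 - e^(3 - s) + 4)/(-12*(s - 3)^3), still 0/0.
Apply L'Hôpital: lim (s + e^(3 - s) - 4)/(-36*(s - 3)^2), still 0/0.
Apply L'Hôpital: lim (1 - e^(3 - s))/(216 - 72*s), still 0/0.
After 4 applications of L'Hôpital's rule the quotient is (e^(3 - s))/(-72); substituting s = 3 gives -1/72.

-1/72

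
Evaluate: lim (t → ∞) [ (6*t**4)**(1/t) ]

1

Base → ∞ and exponent → 0: an ∞^0 form.
Take logs: (1/t)·ln(6·t^4) = (ln 6 + 4·ln t)/t → 0.
So the limit is e^0 = 1.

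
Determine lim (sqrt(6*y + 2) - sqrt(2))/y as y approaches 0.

Substitution gives 0/0. Multiply numerator and denominator by the conjugate √(2 + 6y) + √2.
The numerator becomes (2 + 6y) − 2 = 6y, so the expression simplifies to 6/(√(2 + 6y) + √2).
Letting y → 0 gives 6/(2√2) = 3*√(2)/2.

3*√(2)/2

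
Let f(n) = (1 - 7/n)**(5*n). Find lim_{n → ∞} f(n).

Write it as [(1 - 7/n)^n]^(5) · (1 - 7/n)^(0). The bracketed term tends to e^(-7) and the second factor to 1, so the limit is e^(-35).

e^(-35)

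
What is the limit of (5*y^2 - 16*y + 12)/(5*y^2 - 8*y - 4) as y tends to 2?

1/3

Since y = 2 makes numerator and denominator zero, (y - 2) divides both.
Cancelling it gives (5*y - 6)/(5*y + 2); now plug in y = 2 to get 1/3.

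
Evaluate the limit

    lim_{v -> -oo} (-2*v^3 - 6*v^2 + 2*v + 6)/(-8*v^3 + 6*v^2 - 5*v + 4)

Numerator and denominator both have degree 3.
Dividing every term by v^3, all lower-order terms vanish and the limit is the ratio of leading coefficients, -2/(-8) = 1/4.

1/4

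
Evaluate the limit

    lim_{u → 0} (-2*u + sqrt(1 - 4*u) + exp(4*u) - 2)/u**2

6

Substitution gives 0/0 (the numerator vanishes to order 2).
Expand each term to order u^2: the coefficient of u^2 in √(1 - 4u) is -2 and in e^(4u) is 8.
Lower-order terms cancel with the polynomial part, so the numerator is (6)·u^2 + o(u^2), and the limit is (6)/(1) = 6.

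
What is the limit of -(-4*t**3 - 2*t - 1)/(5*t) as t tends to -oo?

∞

The numerator has higher degree (3 > 1); the quotient behaves like (-4/(-5))·t^2 for large |t|.
As t → −∞ this diverges to ∞.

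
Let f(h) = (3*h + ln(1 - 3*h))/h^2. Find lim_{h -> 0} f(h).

Direct substitution gives 0/0.
Apply L'Hôpital: lim (3 - 3/(1 - 3*h))/(2*h), still 0/0.
After 2 applications of L'Hôpital's rule the quotient is (-9/(1 - 3*h)^2)/(2); substituting h = 0 gives -9/2.

-9/2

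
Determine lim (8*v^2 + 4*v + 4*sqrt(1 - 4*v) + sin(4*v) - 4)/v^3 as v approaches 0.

-80/3

Substitution gives 0/0 (the numerator vanishes to order 3).
Expand each term to order v^3: the coefficient of v^3 in 4·√(1 - 4v) is -16 and in sin(4v) is -32/3.
Lower-order terms cancel with the polynomial part, so the numerator is (-80/3)·v^3 + o(v^3), and the limit is (-80/3)/(1) = -80/3.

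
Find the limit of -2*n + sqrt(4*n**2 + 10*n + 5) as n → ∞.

An ∞ − ∞ form. Rationalising with the conjugate, the difference becomes (10n + 5) / (√(4*n^2 + 10*n + 5) + 2n).
For large n the denominator behaves like 2·2n, so the quotient tends to 10/4 = 5/2.

5/2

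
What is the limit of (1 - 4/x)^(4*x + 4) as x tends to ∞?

Let L be the limit and take ln: ln L = lim (4x + 4)·ln(1 - 4/x) = lim (4x + 4)·(-4/x + O(1/x²)) = -16.
Hence L = e^(-16).

e^(-16)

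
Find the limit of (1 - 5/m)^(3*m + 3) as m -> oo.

e^(-15)

Let L be the limit and take ln: ln L = lim (3m + 3)·ln(1 - 5/m) = lim (3m + 3)·(-5/m + O(1/m²)) = -15.
Hence L = e^(-15).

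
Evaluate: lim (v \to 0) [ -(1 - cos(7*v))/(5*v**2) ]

Substitution gives 0/0.
Use (1 − cos u)/u² → 1/2 with u = 7v: the limit is 7²/(2·(-5)) = -49/10.

-49/10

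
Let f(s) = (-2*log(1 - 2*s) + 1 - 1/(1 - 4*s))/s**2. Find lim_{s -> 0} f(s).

-12

Substitution gives 0/0; apply L'Hôpital's rule 2 times.
After differentiating numerator and denominator 2 times the quotient is (32/(4*s - 1)^3 + 8/(2*s - 1)^2)/(2); at s = 0 this is -12.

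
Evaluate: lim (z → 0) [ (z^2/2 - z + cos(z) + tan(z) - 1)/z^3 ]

Substitution gives 0/0; apply L'Hôpital's rule 3 times.
After differentiating numerator and denominator 3 times the quotient is (sin(z) + 6*tan(z)^4 + 8*tan(z)^2 + 2)/(6); at z = 0 this is 1/3.

1/3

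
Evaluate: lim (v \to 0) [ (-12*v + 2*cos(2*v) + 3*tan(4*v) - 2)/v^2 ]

Substitution gives 0/0; apply L'Hôpital's rule 2 times.
After differentiating numerator and denominator 2 times the quotient is (-8*cos(2*v) + 96*tan(4*v)/cos(4*v)^2)/(2); at v = 0 this is -4.

-4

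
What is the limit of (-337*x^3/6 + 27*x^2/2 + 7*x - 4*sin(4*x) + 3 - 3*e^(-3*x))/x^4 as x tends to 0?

-81/8

Substitution gives 0/0 (the numerator vanishes to order 4).
Expand each term to order x^4: the coefficient of x^4 in -3·e^(-3x) is -81/8 and in -4·sin(4x) is 0.
Lower-order terms cancel with the polynomial part, so the numerator is (-81/8)·x^4 + o(x^4), and the limit is (-81/8)/(1) = -81/8.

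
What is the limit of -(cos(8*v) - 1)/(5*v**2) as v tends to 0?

32/5

Direct substitution gives 0/0.
Apply L'Hôpital: lim (-8*sin(8*v))/(-10*v), still 0/0.
After 2 applications of L'Hôpital's rule the quotient is (-64*cos(8*v))/(-10); substituting v = 0 gives 32/5.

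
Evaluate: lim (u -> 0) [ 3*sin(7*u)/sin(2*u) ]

Substitution gives 0/0.
Divide numerator and denominator by u: sin(7u)/u → 7 and sin(2u)/u → 2, so the limit is 3·7/2 = 21/2.

21/2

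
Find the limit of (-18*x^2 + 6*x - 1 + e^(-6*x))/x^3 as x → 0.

-36

Direct substitution gives 0/0.
Apply L'Hôpital: lim (-36*x + 6 - 6*e^(-6*x))/(3*x^2), still 0/0.
Apply L'Hôpital: lim (-36 + 36*e^(-6*x))/(6*x), still 0/0.
After 3 applications of L'Hôpital's rule the quotient is (-216*e^(-6*x))/(6); substituting x = 0 gives -36.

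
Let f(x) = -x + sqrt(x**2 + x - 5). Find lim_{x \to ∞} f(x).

An ∞ − ∞ form. Rationalising with the conjugate, the difference becomes (x - 5) / (√(x^2 + x - 5) + x).
For large x the denominator behaves like 2·x, so the quotient tends to 1/2 = 1/2.

1/2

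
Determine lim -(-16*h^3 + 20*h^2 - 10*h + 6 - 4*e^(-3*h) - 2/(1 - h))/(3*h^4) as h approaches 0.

31/6

Substitution gives 0/0; apply L'Hôpital's rule 4 times.
After differentiating numerator and denominator 4 times the quotient is (-324*e^(-3*h) + 48/(h - 1)^5)/(-72); at h = 0 this is 31/6.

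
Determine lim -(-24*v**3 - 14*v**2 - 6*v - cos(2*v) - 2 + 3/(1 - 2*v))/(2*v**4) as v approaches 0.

-71/3

Substitution gives 0/0; apply L'Hôpital's rule 4 times.
After differentiating numerator and denominator 4 times the quotient is (-16*cos(2*v) - 1152/(2*v - 1)^5)/(-48); at v = 0 this is -71/3.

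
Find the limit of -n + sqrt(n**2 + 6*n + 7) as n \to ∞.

3

An ∞ − ∞ form. Rationalising with the conjugate, the difference becomes (6n + 7) / (√(n^2 + 6*n + 7) + n).
For large n the denominator behaves like 2·n, so the quotient tends to 6/2 = 3.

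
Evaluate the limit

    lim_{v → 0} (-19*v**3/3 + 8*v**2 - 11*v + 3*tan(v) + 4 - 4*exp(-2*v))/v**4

Substitution gives 0/0; apply L'Hôpital's rule 4 times.
After differentiating numerator and denominator 4 times the quotient is (72*tan(v)^3/cos(v)^2 + 48*tan(v)/cos(v)^2 - 64*e^(-2*v))/(24); at v = 0 this is -8/3.

-8/3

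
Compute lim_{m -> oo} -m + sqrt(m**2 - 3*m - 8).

-3/2

An ∞ − ∞ form. Rationalising with the conjugate, the difference becomes (-3m - 8) / (√(m^2 - 3*m - 8) + m).
For large m the denominator behaves like 2·m, so the quotient tends to -3/2 = -3/2.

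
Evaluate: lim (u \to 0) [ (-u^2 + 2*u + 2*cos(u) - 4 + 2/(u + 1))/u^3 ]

Substitution gives 0/0 (the numerator vanishes to order 3).
Expand each term to order u^3: the coefficient of u^3 in 2·cos(u) is 0 and in 2·1/(1 + u) is -2.
Lower-order terms cancel with the polynomial part, so the numerator is (-2)·u^3 + o(u^3), and the limit is (-2)/(1) = -2.

-2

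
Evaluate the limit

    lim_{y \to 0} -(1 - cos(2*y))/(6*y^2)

-1/3

Substitution gives 0/0.
Use (1 − cos u)/u² → 1/2 with u = 2y: the limit is 2²/(2·(-6)) = -1/3.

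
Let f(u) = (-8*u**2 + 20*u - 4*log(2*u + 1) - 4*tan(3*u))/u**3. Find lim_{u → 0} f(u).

Substitution gives 0/0; apply L'Hôpital's rule 3 times.
After differentiating numerator and denominator 3 times the quotient is (8*(108*(2*u + 1)^3*(cos(6*u) - 2)/(cos(6*u) + 1)^2 - 8)/(2*u + 1)^3)/(6); at u = 0 this is -140/3.

-140/3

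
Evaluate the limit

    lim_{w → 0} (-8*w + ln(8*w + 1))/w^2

Direct substitution gives 0/0.
Apply L'Hôpital: lim (-8 + 8/(8*w + 1))/(2*w), still 0/0.
After 2 applications of L'Hôpital's rule the quotient is (-64/(8*w + 1)^2)/(2); substituting w = 0 gives -32.

-32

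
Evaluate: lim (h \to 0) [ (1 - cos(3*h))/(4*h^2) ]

9/8

Substitution gives 0/0.
Use (1 − cos u)/u² → 1/2 with u = 3h: the limit is 3²/(2·4) = 9/8.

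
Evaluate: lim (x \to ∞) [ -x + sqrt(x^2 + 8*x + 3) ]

This has the form ∞ − ∞. Multiply and divide by the conjugate √(x^2 + 8*x + 3) + x.
That gives (8x + 3) / (√(x^2 + 8*x + 3) + x).
Divide numerator and denominator by x: the limit is 8/(2·1) = 4.

4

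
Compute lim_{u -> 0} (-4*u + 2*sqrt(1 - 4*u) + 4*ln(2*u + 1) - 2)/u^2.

Substitution gives 0/0 (the numerator vanishes to order 2).
Expand each term to order u^2: the coefficient of u^2 in 2·√(1 - 4u) is -4 and in 4·ln(1 + 2u) is -8.
Lower-order terms cancel with the polynomial part, so the numerator is (-12)·u^2 + o(u^2), and the limit is (-12)/(1) = -12.

-12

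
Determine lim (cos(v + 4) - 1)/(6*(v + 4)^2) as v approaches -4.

Direct substitution gives 0/0.
Apply L'Hôpital: lim (-sin(v + 4))/(12*v + 48), still 0/0.
After 2 applications of L'Hôpital's rule the quotient is (-cos(v + 4))/(12); substituting v = -4 gives -1/12.

-1/12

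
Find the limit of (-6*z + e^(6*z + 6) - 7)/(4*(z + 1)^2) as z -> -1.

9/2

Direct substitution gives 0/0.
Apply L'Hôpital: lim (6*e^(6*z + 6) - 6)/(8*z + 8), still 0/0.
After 2 applications of L'Hôpital's rule the quotient is (36*e^(6*z + 6))/(8); substituting z = -1 gives 9/2.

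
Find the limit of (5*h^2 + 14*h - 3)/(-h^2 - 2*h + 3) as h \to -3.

-4

At h = -3 both the top and bottom vanish — a removable singularity. Factoring out (h + 3) from each leaves (5*h - 1)/(1 - h), which at h = -3 equals -4.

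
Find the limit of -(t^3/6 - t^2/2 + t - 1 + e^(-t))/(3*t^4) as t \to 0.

-1/72

Direct substitution gives 0/0.
Apply L'Hôpital: lim (t^2/2 - t + 1 - e^(-t))/(-12*t^3), still 0/0.
Apply L'Hôpital: lim (t - 1 + e^(-t))/(-36*t^2), still 0/0.
Apply L'Hôpital: lim (1 - e^(-t))/(-72*t), still 0/0.
After 4 applications of L'Hôpital's rule the quotient is (e^(-t))/(-72); substituting t = 0 gives -1/72.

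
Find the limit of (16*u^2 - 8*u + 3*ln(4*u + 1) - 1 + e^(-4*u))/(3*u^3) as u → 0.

Substitution gives 0/0 (the numerator vanishes to order 3).
Expand each term to order u^3: the coefficient of u^3 in 3·ln(1 + 4u) is 64 and in e^(-4u) is -32/3.
Lower-order terms cancel with the polynomial part, so the numerator is (160/3)·u^3 + o(u^3), and the limit is (160/3)/(3) = 160/9.

160/9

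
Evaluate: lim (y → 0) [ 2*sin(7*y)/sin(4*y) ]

Substitution gives 0/0.
Divide numerator and denominator by y: sin(7y)/y → 7 and sin(4y)/y → 4, so the limit is 2·7/4 = 7/2.

7/2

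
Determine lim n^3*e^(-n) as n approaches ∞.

Write as n^3/e^{1n}, an ∞/∞ form.
Exponential growth dominates any polynomial, so repeated L'Hôpital (or the standard result) gives 0.

0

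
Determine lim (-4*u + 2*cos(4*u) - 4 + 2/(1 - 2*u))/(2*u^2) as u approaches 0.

-4

Substitution gives 0/0; apply L'Hôpital's rule 2 times.
After differentiating numerator and denominator 2 times the quotient is (-32*cos(4*u) - 16/(2*u - 1)^3)/(4); at u = 0 this is -4.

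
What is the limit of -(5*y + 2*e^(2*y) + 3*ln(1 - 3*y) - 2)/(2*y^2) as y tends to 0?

19/4

Substitution gives 0/0; apply L'Hôpital's rule 2 times.
After differentiating numerator and denominator 2 times the quotient is (8*e^(2*y) - 27/(3*y - 1)^2)/(-4); at y = 0 this is 19/4.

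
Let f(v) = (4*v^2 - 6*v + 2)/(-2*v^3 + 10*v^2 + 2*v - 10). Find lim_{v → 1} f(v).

At v = 1 both the top and bottom vanish — a removable singularity. Factoring out (v - 1) from each leaves (4*v - 2)/(-2*v^2 + 8*v + 10), which at v = 1 equals 1/8.

1/8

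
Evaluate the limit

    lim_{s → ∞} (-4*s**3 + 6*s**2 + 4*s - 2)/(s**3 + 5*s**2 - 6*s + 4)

-4

Numerator and denominator both have degree 3.
Dividing every term by s^3, all lower-order terms vanish and the limit is the ratio of leading coefficients, -4/(1) = -4.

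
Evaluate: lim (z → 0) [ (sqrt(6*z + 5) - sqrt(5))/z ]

3*√(5)/5

Substitution gives 0/0. Multiply numerator and denominator by the conjugate √(5 + 6z) + √5.
The numerator becomes (5 + 6z) − 5 = 6z, so the expression simplifies to 6/(√(5 + 6z) + √5).
Letting z → 0 gives 6/(2√5) = 3*√(5)/5.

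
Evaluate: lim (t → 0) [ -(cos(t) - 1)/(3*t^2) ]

1/6

Direct substitution gives 0/0.
Apply L'Hôpital: lim (-sin(t))/(-6*t), still 0/0.
After 2 applications of L'Hôpital's rule the quotient is (-cos(t))/(-6); substituting t = 0 gives 1/6.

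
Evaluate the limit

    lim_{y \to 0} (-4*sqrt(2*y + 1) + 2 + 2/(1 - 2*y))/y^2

10

Substitution gives 0/0 (the numerator vanishes to order 2).
Expand each term to order y^2: the coefficient of y^2 in 2·1/(1 - 2y) is 8 and in -4·√(1 + 2y) is 2.
Lower-order terms cancel with the polynomial part, so the numerator is (10)·y^2 + o(y^2), and the limit is (10)/(1) = 10.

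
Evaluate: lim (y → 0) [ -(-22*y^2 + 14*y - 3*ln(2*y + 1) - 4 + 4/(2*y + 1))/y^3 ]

40

Substitution gives 0/0; apply L'Hôpital's rule 3 times.
After differentiating numerator and denominator 3 times the quotient is (48*(-2*y - 5)/(2*y + 1)^4)/(-6); at y = 0 this is 40.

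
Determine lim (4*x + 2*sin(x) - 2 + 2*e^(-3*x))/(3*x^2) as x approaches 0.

3

Substitution gives 0/0 (the numerator vanishes to order 2).
Expand each term to order x^2: the coefficient of x^2 in 2·sin(x) is 0 and in 2·e^(-3x) is 9.
Lower-order terms cancel with the polynomial part, so the numerator is (9)·x^2 + o(x^2), and the limit is (9)/(3) = 3.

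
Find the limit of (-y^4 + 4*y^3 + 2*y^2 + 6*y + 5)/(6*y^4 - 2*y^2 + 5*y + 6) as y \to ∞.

Numerator and denominator both have degree 4.
Dividing every term by y^4, all lower-order terms vanish and the limit is the ratio of leading coefficients, -1/(6) = -1/6.

-1/6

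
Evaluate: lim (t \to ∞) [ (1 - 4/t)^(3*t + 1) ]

Let L be the limit and take ln: ln L = lim (3t + 1)·ln(1 - 4/t) = lim (3t + 1)·(-4/t + O(1/t²)) = -12.
Hence L = e^(-12).

e^(-12)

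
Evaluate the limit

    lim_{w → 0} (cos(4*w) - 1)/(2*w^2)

Direct substitution gives 0/0.
Apply L'Hôpital: lim (-4*sin(4*w))/(4*w), still 0/0.
After 2 applications of L'Hôpital's rule the quotient is (-16*cos(4*w))/(4); substituting w = 0 gives -4.

-4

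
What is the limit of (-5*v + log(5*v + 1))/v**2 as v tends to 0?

-25/2

Direct substitution gives 0/0.
Apply L'Hôpital: lim (-5 + 5/(5*v + 1))/(2*v), still 0/0.
After 2 applications of L'Hôpital's rule the quotient is (-25/(5*v + 1)^2)/(2); substituting v = 0 gives -25/2.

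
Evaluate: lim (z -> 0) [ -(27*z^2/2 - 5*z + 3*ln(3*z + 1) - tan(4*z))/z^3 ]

Substitution gives 0/0; apply L'Hôpital's rule 3 times.
After differentiating numerator and denominator 3 times the quotient is (-256*tan(4*z)^2/cos(4*z)^2 - 128/cos(4*z)^4 + 162/(3*z + 1)^3)/(-6); at z = 0 this is -17/3.

-17/3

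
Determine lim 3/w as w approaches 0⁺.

∞

As w → 0⁺, (w) → 0⁺, so (w)^1 → 0⁺ and 3/(w)^1 → ∞.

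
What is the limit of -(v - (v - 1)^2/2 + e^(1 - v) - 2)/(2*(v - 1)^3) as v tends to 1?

1/12

Direct substitution gives 0/0.
Apply L'Hôpital: lim (-v - e^(1 - v) + 2)/(-6*(v - 1)^2), still 0/0.
Apply L'Hôpital: lim (e^(1 - v) - 1)/(12 - 12*v), still 0/0.
After 3 applications of L'Hôpital's rule the quotient is (-e^(1 - v))/(-12); substituting v = 1 gives 1/12.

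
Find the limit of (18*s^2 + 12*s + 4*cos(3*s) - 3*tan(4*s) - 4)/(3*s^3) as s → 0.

Substitution gives 0/0 (the numerator vanishes to order 3).
Expand each term to order s^3: the coefficient of s^3 in 4·cos(3s) is 0 and in -3·tan(4s) is -64.
Lower-order terms cancel with the polynomial part, so the numerator is (-64)·s^3 + o(s^3), and the limit is (-64)/(3) = -64/3.

-64/3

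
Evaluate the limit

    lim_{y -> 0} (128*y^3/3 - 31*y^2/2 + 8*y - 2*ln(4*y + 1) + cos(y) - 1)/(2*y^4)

3073/48

Substitution gives 0/0 (the numerator vanishes to order 4).
Expand each term to order y^4: the coefficient of y^4 in cos(y) is 1/24 and in -2·ln(1 + 4y) is 128.
Lower-order terms cancel with the polynomial part, so the numerator is (3073/24)·y^4 + o(y^4), and the limit is (3073/24)/(2) = 3073/48.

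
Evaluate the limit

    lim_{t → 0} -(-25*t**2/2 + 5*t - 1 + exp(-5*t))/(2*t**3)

125/12

Direct substitution gives 0/0.
Apply L'Hôpital: lim (-25*t + 5 - 5*e^(-5*t))/(-6*t^2), still 0/0.
Apply L'Hôpital: lim (-25 + 25*e^(-5*t))/(-12*t), still 0/0.
After 3 applications of L'Hôpital's rule the quotient is (-125*e^(-5*t))/(-12); substituting t = 0 gives 125/12.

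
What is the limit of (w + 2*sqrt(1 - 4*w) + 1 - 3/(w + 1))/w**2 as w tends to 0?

-7

Substitution gives 0/0; apply L'Hôpital's rule 2 times.
After differentiating numerator and denominator 2 times the quotient is (-6/(w + 1)^3 - 8/(1 - 4*w)^(3/2))/(2); at w = 0 this is -7.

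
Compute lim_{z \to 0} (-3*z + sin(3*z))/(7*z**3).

-9/14

Direct substitution gives 0/0.
Apply L'Hôpital: lim (3*cos(3*z) - 3)/(21*z^2), still 0/0.
Apply L'Hôpital: lim (-9*sin(3*z))/(42*z), still 0/0.
After 3 applications of L'Hôpital's rule the quotient is (-27*cos(3*z))/(42); substituting z = 0 gives -9/14.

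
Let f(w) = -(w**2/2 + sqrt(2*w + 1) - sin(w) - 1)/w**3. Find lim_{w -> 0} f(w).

Substitution gives 0/0; apply L'Hôpital's rule 3 times.
After differentiating numerator and denominator 3 times the quotient is (cos(w) + 3/(2*w + 1)^(5/2))/(-6); at w = 0 this is -2/3.

-2/3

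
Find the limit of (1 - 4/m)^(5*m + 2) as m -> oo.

e^(-20)

Let L be the limit and take ln: ln L = lim (5m + 2)·ln(1 - 4/m) = lim (5m + 2)·(-4/m + O(1/m²)) = -20.
Hence L = e^(-20).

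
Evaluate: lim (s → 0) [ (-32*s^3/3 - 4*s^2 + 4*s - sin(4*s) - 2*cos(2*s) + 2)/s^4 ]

-4/3

Substitution gives 0/0; apply L'Hôpital's rule 4 times.
After differentiating numerator and denominator 4 times the quotient is (-256*sin(4*s) - 32*cos(2*s))/(24); at s = 0 this is -4/3.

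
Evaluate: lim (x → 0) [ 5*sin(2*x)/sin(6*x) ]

Substitution gives 0/0.
Divide numerator and denominator by x: sin(2x)/x → 2 and sin(6x)/x → 6, so the limit is 5·2/6 = 5/3.

5/3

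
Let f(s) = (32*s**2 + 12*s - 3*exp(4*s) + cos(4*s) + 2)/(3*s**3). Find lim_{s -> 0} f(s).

-32/3

Substitution gives 0/0 (the numerator vanishes to order 3).
Expand each term to order s^3: the coefficient of s^3 in -3·e^(4s) is -32 and in cos(4s) is 0.
Lower-order terms cancel with the polynomial part, so the numerator is (-32)·s^3 + o(s^3), and the limit is (-32)/(3) = -32/3.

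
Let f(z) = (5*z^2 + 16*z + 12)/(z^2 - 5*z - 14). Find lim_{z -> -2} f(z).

4/9

Direct substitution gives 0/0, so factor. Both numerator and denominator have (z + 2) as a factor.
After cancelling, the expression reduces to (5*z + 6)/(z - 7).
Substituting z = -2 gives 4/9.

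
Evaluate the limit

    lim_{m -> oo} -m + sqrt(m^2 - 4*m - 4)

-2

This has the form ∞ − ∞. Multiply and divide by the conjugate √(m^2 - 4*m - 4) + m.
That gives (-4m - 4) / (√(m^2 - 4*m - 4) + m).
Divide numerator and denominator by m: the limit is -4/(2·1) = -2.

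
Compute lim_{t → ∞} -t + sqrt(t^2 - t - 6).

-1/2

This has the form ∞ − ∞. Multiply and divide by the conjugate √(t^2 - t - 6) + t.
That gives (-t - 6) / (√(t^2 - t - 6) + t).
Divide numerator and denominator by t: the limit is -1/(2·1) = -1/2.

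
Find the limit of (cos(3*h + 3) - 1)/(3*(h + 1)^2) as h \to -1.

Direct substitution gives 0/0.
Apply L'Hôpital: lim (-3*sin(3*h + 3))/(6*h + 6), still 0/0.
After 2 applications of L'Hôpital's rule the quotient is (-9*cos(3*h + 3))/(6); substituting h = -1 gives -3/2.

-3/2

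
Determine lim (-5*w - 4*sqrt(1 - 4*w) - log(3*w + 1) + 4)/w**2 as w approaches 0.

Substitution gives 0/0; apply L'Hôpital's rule 2 times.
After differentiating numerator and denominator 2 times the quotient is (9/(3*w + 1)^2 + 16/(1 - 4*w)^(3/2))/(2); at w = 0 this is 25/2.

25/2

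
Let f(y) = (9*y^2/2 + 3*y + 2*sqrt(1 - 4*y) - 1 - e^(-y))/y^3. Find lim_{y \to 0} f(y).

-47/6

Substitution gives 0/0 (the numerator vanishes to order 3).
Expand each term to order y^3: the coefficient of y^3 in −e^(-y) is 1/6 and in 2·√(1 - 4y) is -8.
Lower-order terms cancel with the polynomial part, so the numerator is (-47/6)·y^3 + o(y^3), and the limit is (-47/6)/(1) = -47/6.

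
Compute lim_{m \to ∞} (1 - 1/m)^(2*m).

e^(-2)

The base → 1 and the exponent → ∞: a 1^∞ form.
Take logarithms: (2m)·ln(1 - 1/m). Since ln(1+u) ~ u for small u, this behaves like (2m)·(-1/m) → -2.
So the limit is e^(-2).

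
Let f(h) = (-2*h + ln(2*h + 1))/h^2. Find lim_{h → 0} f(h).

Direct substitution gives 0/0.
Apply L'Hôpital: lim (-2 + 2/(2*h + 1))/(2*h), still 0/0.
After 2 applications of L'Hôpital's rule the quotient is (-4/(2*h + 1)^2)/(2); substituting h = 0 gives -2.

-2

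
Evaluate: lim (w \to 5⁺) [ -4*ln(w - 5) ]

As w → 5⁺, w - 5 → 0⁺ and ln(w - 5) → −∞.
Multiplying by -4 gives ∞.

∞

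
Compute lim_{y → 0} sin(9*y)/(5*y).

Substitution gives 0/0.
Write it as (9/5)·sin(9y)/(9y); since sin(u)/u → 1, the limit is 9/5.

9/5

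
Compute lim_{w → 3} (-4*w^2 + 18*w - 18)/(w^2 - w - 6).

-6/5

At w = 3 both the top and bottom vanish — a removable singularity. Factoring out (w - 3) from each leaves (6 - 4*w)/(w + 2), which at w = 3 equals -6/5.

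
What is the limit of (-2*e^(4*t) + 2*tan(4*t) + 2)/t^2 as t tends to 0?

-16

Substitution gives 0/0 (the numerator vanishes to order 2).
Expand each term to order t^2: the coefficient of t^2 in -2·e^(4t) is -16 and in 2·tan(4t) is 0.
Lower-order terms cancel with the polynomial part, so the numerator is (-16)·t^2 + o(t^2), and the limit is (-16)/(1) = -16.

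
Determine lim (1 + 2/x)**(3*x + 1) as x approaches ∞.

e^(6)

The base → 1 and the exponent → ∞: a 1^∞ form.
Take logarithms: (3x + 1)·ln(1 + 2/x). Since ln(1+u) ~ u for small u, this behaves like (3x)·(2/x) → 6.
So the limit is e^(6).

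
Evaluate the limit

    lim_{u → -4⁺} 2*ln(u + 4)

-∞

As u → -4⁺, u + 4 → 0⁺ and ln(u + 4) → −∞.
Multiplying by 2 gives -∞.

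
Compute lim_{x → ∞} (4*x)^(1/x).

Base → ∞ and exponent → 0: an ∞^0 form.
Take logs: (1/x)·ln(4·x^1) = (ln 4 + 1·ln x)/x → 0.
So the limit is e^0 = 1.

1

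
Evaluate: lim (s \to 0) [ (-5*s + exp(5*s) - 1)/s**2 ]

25/2

Direct substitution gives 0/0.
Apply L'Hôpital: lim (5*e^(5*s) - 5)/(2*s), still 0/0.
After 2 applications of L'Hôpital's rule the quotient is (25*e^(5*s))/(2); substituting s = 0 gives 25/2.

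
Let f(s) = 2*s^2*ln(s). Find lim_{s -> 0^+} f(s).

0

This is a 0·(−∞) form. Rewrite as 2·ln(s) / s^(−2) and apply L'Hôpital:
the derivative quotient is 2·(1/s) / (−2·s^(−3)) = (-2/2)·s^2 → 0.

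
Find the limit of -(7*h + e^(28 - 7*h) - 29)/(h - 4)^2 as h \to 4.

-49/2

Direct substitution gives 0/0.
Apply L'Hôpital: lim (7 - 7*e^(28 - 7*h))/(8 - 2*h), still 0/0.
After 2 applications of L'Hôpital's rule the quotient is (49*e^(28 - 7*h))/(-2); substituting h = 4 gives -49/2.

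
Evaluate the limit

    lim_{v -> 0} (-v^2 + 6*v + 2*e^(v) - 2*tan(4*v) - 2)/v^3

Substitution gives 0/0; apply L'Hôpital's rule 3 times.
After differentiating numerator and denominator 3 times the quotient is (2*e^(v) - 768*tan(4*v)^4 - 1024*tan(4*v)^2 - 256)/(6); at v = 0 this is -127/3.

-127/3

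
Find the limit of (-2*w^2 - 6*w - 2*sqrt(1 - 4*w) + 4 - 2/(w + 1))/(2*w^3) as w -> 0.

5

Substitution gives 0/0 (the numerator vanishes to order 3).
Expand each term to order w^3: the coefficient of w^3 in -2·√(1 - 4w) is 8 and in -2·1/(1 + w) is 2.
Lower-order terms cancel with the polynomial part, so the numerator is (10)·w^3 + o(w^3), and the limit is (10)/(2) = 5.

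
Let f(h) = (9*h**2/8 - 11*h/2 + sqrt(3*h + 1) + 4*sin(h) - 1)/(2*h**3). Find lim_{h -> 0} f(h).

Substitution gives 0/0; apply L'Hôpital's rule 3 times.
After differentiating numerator and denominator 3 times the quotient is (-4*cos(h) + 81/(8*(3*h + 1)^(5/2)))/(12); at h = 0 this is 49/96.

49/96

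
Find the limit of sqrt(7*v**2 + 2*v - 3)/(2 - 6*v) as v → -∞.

√(7)/6

For large |v|, √(7*v^2 + 2*v - 3) ≈ √7·|v| and the denominator ≈ -6v.
Since v → −∞, |v| = −v, giving −√7/(-6) = √(7)/6.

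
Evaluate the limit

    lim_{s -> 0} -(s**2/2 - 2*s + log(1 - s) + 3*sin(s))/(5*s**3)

1/6

Substitution gives 0/0 (the numerator vanishes to order 3).
Expand each term to order s^3: the coefficient of s^3 in ln(1 - s) is -1/3 and in 3·sin(s) is -1/2.
Lower-order terms cancel with the polynomial part, so the numerator is (-5/6)·s^3 + o(s^3), and the limit is (-5/6)/(-5) = 1/6.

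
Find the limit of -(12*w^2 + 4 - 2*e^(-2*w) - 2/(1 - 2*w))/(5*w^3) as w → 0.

8/3

Substitution gives 0/0; apply L'Hôpital's rule 3 times.
After differentiating numerator and denominator 3 times the quotient is (16*e^(-2*w) - 96/(2*w - 1)^4)/(-30); at w = 0 this is 8/3.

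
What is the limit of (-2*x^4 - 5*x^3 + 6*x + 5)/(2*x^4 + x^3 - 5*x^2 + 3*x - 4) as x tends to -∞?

Numerator and denominator both have degree 4.
Dividing every term by x^4, all lower-order terms vanish and the limit is the ratio of leading coefficients, -2/(2) = -1.

-1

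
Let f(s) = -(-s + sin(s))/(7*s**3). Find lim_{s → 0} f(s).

Direct substitution gives 0/0.
Apply L'Hôpital: lim (cos(s) - 1)/(-21*s^2), still 0/0.
Apply L'Hôpital: lim (-sin(s))/(-42*s), still 0/0.
After 3 applications of L'Hôpital's rule the quotient is (-cos(s))/(-42); substituting s = 0 gives 1/42.

1/42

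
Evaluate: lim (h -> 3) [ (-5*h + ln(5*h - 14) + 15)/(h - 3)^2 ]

-25/2

Direct substitution gives 0/0.
Apply L'Hôpital: lim (-5 + 5/(5*h - 14))/(2*h - 6), still 0/0.
After 2 applications of L'Hôpital's rule the quotient is (-25/(5*h - 14)^2)/(2); substituting h = 3 gives -25/2.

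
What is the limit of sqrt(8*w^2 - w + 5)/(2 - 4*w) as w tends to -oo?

For large |w|, √(8*w^2 - w + 5) ≈ √8·|w| and the denominator ≈ -4w.
Since w → −∞, |w| = −w, giving −√8/(-4) = √(2)/2.

√(2)/2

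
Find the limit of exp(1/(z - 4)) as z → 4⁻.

0

As z → 4⁻, 1/(z - 4) → −∞, so e^(1/(z - 4)) → 0.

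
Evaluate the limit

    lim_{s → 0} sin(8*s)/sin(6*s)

Substitution gives 0/0.
Divide numerator and denominator by s: sin(8s)/s → 8 and sin(6s)/s → 6, so the limit is 1·8/6 = 4/3.

4/3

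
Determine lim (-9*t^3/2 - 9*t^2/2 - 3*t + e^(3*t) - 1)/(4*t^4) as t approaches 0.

Direct substitution gives 0/0.
Apply L'Hôpital: lim (-27*t^2/2 - 9*t + 3*e^(3*t) - 3)/(16*t^3), still 0/0.
Apply L'Hôpital: lim (-27*t + 9*e^(3*t) - 9)/(48*t^2), still 0/0.
Apply L'Hôpital: lim (27*e^(3*t) - 27)/(96*t), still 0/0.
After 4 applications of L'Hôpital's rule the quotient is (81*e^(3*t))/(96); substituting t = 0 gives 27/32.

27/32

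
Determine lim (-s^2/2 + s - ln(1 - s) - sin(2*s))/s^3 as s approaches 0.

Substitution gives 0/0 (the numerator vanishes to order 3).
Expand each term to order s^3: the coefficient of s^3 in −ln(1 - s) is 1/3 and in −sin(2s) is 4/3.
Lower-order terms cancel with the polynomial part, so the numerator is (5/3)·s^3 + o(s^3), and the limit is (5/3)/(1) = 5/3.

5/3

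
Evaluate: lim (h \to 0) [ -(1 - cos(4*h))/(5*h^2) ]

-8/5

Substitution gives 0/0.
Use (1 − cos u)/u² → 1/2 with u = 4h: the limit is 4²/(2·(-5)) = -8/5.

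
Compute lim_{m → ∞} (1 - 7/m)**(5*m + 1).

The base → 1 and the exponent → ∞: a 1^∞ form.
Take logarithms: (5m + 1)·ln(1 - 7/m). Since ln(1+u) ~ u for small u, this behaves like (5m)·(-7/m) → -35.
So the limit is e^(-35).

e^(-35)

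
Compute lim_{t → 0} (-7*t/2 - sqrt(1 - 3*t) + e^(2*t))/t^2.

25/8

Substitution gives 0/0 (the numerator vanishes to order 2).
Expand each term to order t^2: the coefficient of t^2 in e^(2t) is 2 and in −√(1 - 3t) is 9/8.
Lower-order terms cancel with the polynomial part, so the numerator is (25/8)·t^2 + o(t^2), and the limit is (25/8)/(1) = 25/8.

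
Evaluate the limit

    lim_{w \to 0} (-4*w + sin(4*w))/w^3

Direct substitution gives 0/0.
Apply L'Hôpital: lim (4*cos(4*w) - 4)/(3*w^2), still 0/0.
Apply L'Hôpital: lim (-16*sin(4*w))/(6*w), still 0/0.
After 3 applications of L'Hôpital's rule the quotient is (-64*cos(4*w))/(6); substituting w = 0 gives -32/3.

-32/3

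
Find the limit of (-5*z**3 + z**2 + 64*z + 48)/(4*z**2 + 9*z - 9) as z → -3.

Direct substitution gives 0/0, so factor. Both numerator and denominator have (z + 3) as a factor.
After cancelling, the expression reduces to (-5*z^2 + 16*z + 16)/(4*z - 3).
Substituting z = -3 gives 77/15.

77/15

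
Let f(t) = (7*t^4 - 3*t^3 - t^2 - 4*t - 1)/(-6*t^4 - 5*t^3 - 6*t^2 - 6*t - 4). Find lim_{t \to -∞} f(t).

-7/6

Numerator and denominator both have degree 4.
Dividing every term by t^4, all lower-order terms vanish and the limit is the ratio of leading coefficients, 7/(-6) = -7/6.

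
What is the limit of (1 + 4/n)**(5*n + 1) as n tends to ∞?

Let L be the limit and take ln: ln L = lim (5n + 1)·ln(1 + 4/n) = lim (5n + 1)·(4/n + O(1/n²)) = 20.
Hence L = e^(20).

e^(20)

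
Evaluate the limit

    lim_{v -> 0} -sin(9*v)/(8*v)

Substitution gives 0/0.
Write it as (9/(-8))·sin(9v)/(9v); since sin(u)/u → 1, the limit is -9/8.

-9/8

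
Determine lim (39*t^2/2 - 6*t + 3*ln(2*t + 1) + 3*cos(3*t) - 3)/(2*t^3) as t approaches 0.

4

Substitution gives 0/0; apply L'Hôpital's rule 3 times.
After differentiating numerator and denominator 3 times the quotient is (81*sin(3*t) + 48/(2*t + 1)^3)/(12); at t = 0 this is 4.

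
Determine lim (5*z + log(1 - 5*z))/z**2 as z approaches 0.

-25/2

Direct substitution gives 0/0.
Apply L'Hôpital: lim (5 - 5/(1 - 5*z))/(2*z), still 0/0.
After 2 applications of L'Hôpital's rule the quotient is (-25/(1 - 5*z)^2)/(2); substituting z = 0 gives -25/2.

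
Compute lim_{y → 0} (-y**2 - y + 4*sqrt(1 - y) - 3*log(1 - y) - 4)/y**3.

3/4

Substitution gives 0/0 (the numerator vanishes to order 3).
Expand each term to order y^3: the coefficient of y^3 in 4·√(1 - y) is -1/4 and in -3·ln(1 - y) is 1.
Lower-order terms cancel with the polynomial part, so the numerator is (3/4)·y^3 + o(y^3), and the limit is (3/4)/(1) = 3/4.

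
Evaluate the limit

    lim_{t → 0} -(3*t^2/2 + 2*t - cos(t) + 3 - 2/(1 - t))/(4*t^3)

Substitution gives 0/0 (the numerator vanishes to order 3).
Expand each term to order t^3: the coefficient of t^3 in -2·1/(1 - t) is -2 and in −cos(t) is 0.
Lower-order terms cancel with the polynomial part, so the numerator is (-2)·t^3 + o(t^3), and the limit is (-2)/(-4) = 1/2.

1/2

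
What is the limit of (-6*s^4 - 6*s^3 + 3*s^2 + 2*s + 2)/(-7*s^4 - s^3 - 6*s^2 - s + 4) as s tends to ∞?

6/7

Numerator and denominator both have degree 4.
Dividing every term by s^4, all lower-order terms vanish and the limit is the ratio of leading coefficients, -6/(-7) = 6/7.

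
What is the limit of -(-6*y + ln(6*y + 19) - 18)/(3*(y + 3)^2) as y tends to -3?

Direct substitution gives 0/0.
Apply L'Hôpital: lim (-6 + 6/(6*y + 19))/(-6*y - 18), still 0/0.
After 2 applications of L'Hôpital's rule the quotient is (-36/(6*y + 19)^2)/(-6); substituting y = -3 gives 6.

6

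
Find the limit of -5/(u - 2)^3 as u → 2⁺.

-∞

As u → 2⁺, (u - 2) → 0⁺, so (u - 2)^3 → 0⁺ and -5/(u - 2)^3 → -∞.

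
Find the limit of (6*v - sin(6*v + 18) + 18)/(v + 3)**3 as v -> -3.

Direct substitution gives 0/0.
Apply L'Hôpital: lim (6 - 6*cos(6*v + 18))/(3*(v + 3)^2), still 0/0.
Apply L'Hôpital: lim (36*sin(6*v + 18))/(6*v + 18), still 0/0.
After 3 applications of L'Hôpital's rule the quotient is (216*cos(6*v + 18))/(6); substituting v = -3 gives 36.

36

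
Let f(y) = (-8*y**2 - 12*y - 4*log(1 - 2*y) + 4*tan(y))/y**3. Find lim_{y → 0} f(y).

Substitution gives 0/0 (the numerator vanishes to order 3).
Expand each term to order y^3: the coefficient of y^3 in -4·ln(1 - 2y) is 32/3 and in 4·tan(y) is 4/3.
Lower-order terms cancel with the polynomial part, so the numerator is (12)·y^3 + o(y^3), and the limit is (12)/(1) = 12.

12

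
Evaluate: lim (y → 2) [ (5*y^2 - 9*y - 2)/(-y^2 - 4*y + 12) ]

-11/8

Since y = 2 makes numerator and denominator zero, (y - 2) divides both.
Cancelling it gives (5*y + 1)/(-y - 6); now plug in y = 2 to get -11/8.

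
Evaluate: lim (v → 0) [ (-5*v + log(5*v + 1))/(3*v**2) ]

-25/6

Direct substitution gives 0/0.
Apply L'Hôpital: lim (-5 + 5/(5*v + 1))/(6*v), still 0/0.
After 2 applications of L'Hôpital's rule the quotient is (-25/(5*v + 1)^2)/(6); substituting v = 0 gives -25/6.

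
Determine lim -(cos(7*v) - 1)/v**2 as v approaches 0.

49/2

Direct substitution gives 0/0.
Apply L'Hôpital: lim (-7*sin(7*v))/(-2*v), still 0/0.
After 2 applications of L'Hôpital's rule the quotient is (-49*cos(7*v))/(-2); substituting v = 0 gives 49/2.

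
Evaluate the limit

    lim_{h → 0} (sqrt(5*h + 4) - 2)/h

A 0/0 form; rationalise with √(4 + 5h) + √4. This collapses the numerator to 5h, leaving 5/(√(4 + 5h) + √4) → 5/(2√4) = 5/4.

5/4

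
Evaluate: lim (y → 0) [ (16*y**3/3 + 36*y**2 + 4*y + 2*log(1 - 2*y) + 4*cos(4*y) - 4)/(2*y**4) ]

Substitution gives 0/0; apply L'Hôpital's rule 4 times.
After differentiating numerator and denominator 4 times the quotient is (1024*cos(4*y) - 192/(2*y - 1)^4)/(48); at y = 0 this is 52/3.

52/3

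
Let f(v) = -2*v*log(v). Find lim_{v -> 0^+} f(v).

0

This is a 0·(−∞) form. Rewrite as -2·ln(v) / v^(−1) and apply L'Hôpital:
the derivative quotient is -2·(1/v) / (−1·v^(−2)) = (2/1)·v^1 → 0.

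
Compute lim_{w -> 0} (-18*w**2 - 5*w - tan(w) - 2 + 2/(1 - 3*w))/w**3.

Substitution gives 0/0 (the numerator vanishes to order 3).
Expand each term to order w^3: the coefficient of w^3 in −tan(w) is -1/3 and in 2·1/(1 - 3w) is 54.
Lower-order terms cancel with the polynomial part, so the numerator is (161/3)·w^3 + o(w^3), and the limit is (161/3)/(1) = 161/3.

161/3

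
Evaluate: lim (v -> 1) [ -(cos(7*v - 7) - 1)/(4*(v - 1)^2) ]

Direct substitution gives 0/0.
Apply L'Hôpital: lim (-7*sin(7*v - 7))/(8 - 8*v), still 0/0.
After 2 applications of L'Hôpital's rule the quotient is (-49*cos(7*v - 7))/(-8); substituting v = 1 gives 49/8.

49/8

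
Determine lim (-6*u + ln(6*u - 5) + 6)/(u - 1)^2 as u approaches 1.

-18

Direct substitution gives 0/0.
Apply L'Hôpital: lim (-6 + 6/(6*u - 5))/(2*u - 2), still 0/0.
After 2 applications of L'Hôpital's rule the quotient is (-36/(6*u - 5)^2)/(2); substituting u = 1 gives -18.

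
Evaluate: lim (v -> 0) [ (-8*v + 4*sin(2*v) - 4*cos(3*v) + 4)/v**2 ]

Substitution gives 0/0; apply L'Hôpital's rule 2 times.
After differentiating numerator and denominator 2 times the quotient is (-16*sin(2*v) + 36*cos(3*v))/(2); at v = 0 this is 18.

18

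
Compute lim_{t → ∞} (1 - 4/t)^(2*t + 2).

e^(-8)

The base → 1 and the exponent → ∞: a 1^∞ form.
Take logarithms: (2t + 2)·ln(1 - 4/t). Since ln(1+u) ~ u for small u, this behaves like (2t)·(-4/t) → -8.
So the limit is e^(-8).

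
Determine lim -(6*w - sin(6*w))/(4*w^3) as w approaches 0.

-9

Direct substitution gives 0/0.
Apply L'Hôpital: lim (6 - 6*cos(6*w))/(-12*w^2), still 0/0.
Apply L'Hôpital: lim (36*sin(6*w))/(-24*w), still 0/0.
After 3 applications of L'Hôpital's rule the quotient is (216*cos(6*w))/(-24); substituting w = 0 gives -9.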